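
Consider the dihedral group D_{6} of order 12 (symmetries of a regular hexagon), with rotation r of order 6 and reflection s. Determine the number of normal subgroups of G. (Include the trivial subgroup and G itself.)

7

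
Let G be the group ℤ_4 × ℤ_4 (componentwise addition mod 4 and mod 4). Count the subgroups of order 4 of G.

7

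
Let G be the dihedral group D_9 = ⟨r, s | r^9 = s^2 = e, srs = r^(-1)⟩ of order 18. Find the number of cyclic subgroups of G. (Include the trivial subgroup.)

12

A cyclic subgroup of order d is generated by each of its φ(d) elements of order d, so the cyclic subgroups of order d number (#elements of order d)/φ(d).
Cyclic subgroups by order — order 1: 1; order 2: 9; order 3: 1; order 9: 1.
Total: 12.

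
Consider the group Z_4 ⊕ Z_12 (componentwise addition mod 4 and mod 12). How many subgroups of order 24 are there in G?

|G| = 48 and 24 | 48, so subgroups of order 24 are possible by Lagrange.
The subgroups of order 24 are: {(0,0), (0,1), (0,2), (0,3), (0,4), (0,5), (0,6), (0,7), (0,8), (0,9), (0,10), (0,11), (2,0), (2,1), (2,2), (2,3), (2,4), (2,5), (2,6), (2,7), (2,8), (2,9), (2,10), (2,11)}; {(0,0), (0,2), (0,4), (0,6), (0,8), (0,10), (1,0), (1,2), (1,4), (1,6), (1,8), (1,10), (2,0), (2,2), (2,4), (2,6), (2,8), (2,10), (3,0), (3,2), (3,4), (3,6), (3,8), (3,10)}; {(0,0), (0,2), (0,4), (0,6), (0,8), (0,10), (1,1), (1,3), (1,5), (1,7), (1,9), (1,11), (2,0), (2,2), (2,4), (2,6), (2,8), (2,10), (3,1), (3,3), (3,5), (3,7), (3,9), (3,11)}.
So G has 3 subgroups of order 24.

3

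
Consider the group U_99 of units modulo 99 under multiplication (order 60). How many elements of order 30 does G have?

Enumerating element orders in G gives 24 elements of order 30.

24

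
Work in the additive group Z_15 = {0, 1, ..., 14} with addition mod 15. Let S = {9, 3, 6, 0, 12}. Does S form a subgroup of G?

Yes

|S| = 5 divides |G| = 15, consistent with Lagrange.
S contains the identity, every element's inverse is in S, and S is closed under +: it is a subgroup.
In fact S = ⟨3⟩.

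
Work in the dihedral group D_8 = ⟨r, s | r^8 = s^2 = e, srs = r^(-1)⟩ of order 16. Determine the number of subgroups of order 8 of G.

3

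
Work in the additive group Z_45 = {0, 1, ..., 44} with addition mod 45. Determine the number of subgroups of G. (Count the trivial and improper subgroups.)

6

Subgroups of the cyclic group Z_45 correspond bijectively to divisors of 45.
Divisors of 45: 1, 3, 5, 9, 15, 45.
So Z_45 has 6 subgroups.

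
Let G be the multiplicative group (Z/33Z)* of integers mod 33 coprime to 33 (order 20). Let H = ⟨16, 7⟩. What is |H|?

|⟨16⟩| = 5 and |⟨7⟩| = 10, so |H| is a multiple of lcm(5, 10) = 10 and divides |G| = 20.
Closing under the operation: H = {1, 4, 7, 10, 13, 16, 19, 25, 28, 31}, so |H| = 10.

10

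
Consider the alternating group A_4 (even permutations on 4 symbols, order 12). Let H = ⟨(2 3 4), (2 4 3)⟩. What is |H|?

|⟨(2 3 4)⟩| = 3 and |⟨(2 4 3)⟩| = 3, so |H| is a multiple of lcm(3, 3) = 3 and divides |G| = 12.
Closing under the operation: H = {e, (2 3 4), (2 4 3)}, so |H| = 3.

3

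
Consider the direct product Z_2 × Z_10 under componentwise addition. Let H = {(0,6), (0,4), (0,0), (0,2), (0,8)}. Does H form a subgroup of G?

Yes

|H| = 5 divides |G| = 20, consistent with Lagrange.
H contains the identity, every element's inverse is in H, and H is closed under +: it is a subgroup.
In fact H = ⟨(0,2)⟩.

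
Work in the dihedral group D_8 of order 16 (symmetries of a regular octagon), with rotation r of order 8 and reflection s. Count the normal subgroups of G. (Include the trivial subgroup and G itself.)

G has 19 subgroups. Checking conjugation-invariance by order — order 1: 1/1 normal; order 2: 1/9 normal; order 4: 1/5 normal; order 8: 3/3 normal; order 16: 1/1 normal.
Total normal subgroups: 7.

7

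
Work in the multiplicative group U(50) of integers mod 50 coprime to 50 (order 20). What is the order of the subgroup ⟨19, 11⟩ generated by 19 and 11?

10

|⟨19⟩| = 10 and |⟨11⟩| = 5, so |H| is a multiple of lcm(10, 5) = 10 and divides |G| = 20.
Closing under the operation: H = {1, 9, 11, 19, 21, 29, 31, 39, 41, 49}, so |H| = 10.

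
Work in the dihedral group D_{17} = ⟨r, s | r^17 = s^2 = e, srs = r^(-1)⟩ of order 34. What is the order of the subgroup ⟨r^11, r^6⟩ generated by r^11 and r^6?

17

|⟨r^11⟩| = 17 and |⟨r^6⟩| = 17, so |H| is a multiple of lcm(17, 17) = 17 and divides |G| = 34.
Closing under the operation: H = {e, r, r^2, r^3, r^4, r^5, r^6, r^7, r^8, r^9, r^10, r^11, r^12, r^13, r^14, r^15, r^16}, so |H| = 17.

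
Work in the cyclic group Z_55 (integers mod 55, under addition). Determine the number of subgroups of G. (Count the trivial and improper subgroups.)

4

A cyclic group of order 55 has exactly one subgroup for each divisor of 55.
Divisors of 55: 1, 5, 11, 55.
So Z_55 has 4 subgroups.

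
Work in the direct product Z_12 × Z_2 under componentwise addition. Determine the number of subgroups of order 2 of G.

3

|G| = 24 and 2 | 24, so subgroups of order 2 are possible by Lagrange.
The subgroups of order 2 are: {(0,0), (0,1)}; {(0,0), (6,0)}; {(0,0), (6,1)}.
So G has 3 subgroups of order 2.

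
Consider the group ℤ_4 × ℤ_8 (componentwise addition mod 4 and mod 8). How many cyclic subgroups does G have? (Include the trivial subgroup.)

14

Group the elements of G by the cyclic subgroup they generate; each cyclic subgroup of order d accounts for φ(d) elements.
Cyclic subgroups by order — order 1: 1; order 2: 3; order 4: 6; order 8: 4.
Total: 14.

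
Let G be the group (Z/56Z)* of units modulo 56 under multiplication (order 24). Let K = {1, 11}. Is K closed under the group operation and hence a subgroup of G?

No

11 ∈ K but its inverse 51 ∉ K, so K is not a subgroup.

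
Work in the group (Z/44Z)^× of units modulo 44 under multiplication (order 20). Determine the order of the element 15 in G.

Compute successive powers of 15 mod 44: 15, 5, 31, 25, 23, 37, 27, 9, …; 15^10 ≡ 1 (mod 44).
So |⟨15⟩| = 10.

10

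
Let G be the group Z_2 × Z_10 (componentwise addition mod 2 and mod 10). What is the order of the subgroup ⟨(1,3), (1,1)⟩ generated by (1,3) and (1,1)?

|⟨(1,3)⟩| = 10 and |⟨(1,1)⟩| = 10, so |H| is a multiple of lcm(10, 10) = 10 and divides |G| = 20.
Closing under the operation: H = {(0,0), (0,2), (0,4), (0,6), (0,8), (1,1), (1,3), (1,5), (1,7), (1,9)}, so |H| = 10.

10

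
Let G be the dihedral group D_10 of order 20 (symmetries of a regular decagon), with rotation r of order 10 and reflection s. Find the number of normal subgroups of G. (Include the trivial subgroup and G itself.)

G has 22 subgroups. Checking conjugation-invariance by order — order 1: 1/1 normal; order 2: 1/11 normal; order 4: 0/5 normal; order 5: 1/1 normal; order 10: 3/3 normal; order 20: 1/1 normal.
Total normal subgroups: 7.

7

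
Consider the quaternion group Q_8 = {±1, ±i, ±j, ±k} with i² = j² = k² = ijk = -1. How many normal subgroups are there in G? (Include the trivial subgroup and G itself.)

G has 6 subgroups. Checking conjugation-invariance by order — order 1: 1/1 normal; order 2: 1/1 normal; order 4: 3/3 normal; order 8: 1/1 normal.
Total normal subgroups: 6.

6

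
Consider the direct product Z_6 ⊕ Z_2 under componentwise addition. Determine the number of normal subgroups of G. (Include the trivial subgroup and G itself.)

G is abelian, so every subgroup is normal.
G has 10 subgroups in total, hence 10 normal subgroups.

10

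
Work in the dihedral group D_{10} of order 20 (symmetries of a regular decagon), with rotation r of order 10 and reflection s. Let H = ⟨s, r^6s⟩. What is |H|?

10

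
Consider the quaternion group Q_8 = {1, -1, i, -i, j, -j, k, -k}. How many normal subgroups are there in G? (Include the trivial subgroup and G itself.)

G has 6 subgroups. Checking conjugation-invariance by order — order 1: 1/1 normal; order 2: 1/1 normal; order 4: 3/3 normal; order 8: 1/1 normal.
Total normal subgroups: 6.

6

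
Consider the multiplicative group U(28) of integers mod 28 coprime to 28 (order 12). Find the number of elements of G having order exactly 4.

No element of G has order 4 (even though 4 | 12).

0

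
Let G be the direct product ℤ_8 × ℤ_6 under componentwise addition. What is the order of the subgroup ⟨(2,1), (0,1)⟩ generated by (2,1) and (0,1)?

|⟨(2,1)⟩| = 12 and |⟨(0,1)⟩| = 6, so |H| is a multiple of lcm(12, 6) = 12 and divides |G| = 48.
Closing under the operation: H = {(0,0), (0,1), (0,2), (0,3), (0,4), (0,5), (2,0), (2,1), (2,2), (2,3), (2,4), (2,5), (4,0), (4,1), (4,2), (4,3), (4,4), (4,5), (6,0), (6,1), (6,2), (6,3), (6,4), (6,5)}, so |H| = 24.

24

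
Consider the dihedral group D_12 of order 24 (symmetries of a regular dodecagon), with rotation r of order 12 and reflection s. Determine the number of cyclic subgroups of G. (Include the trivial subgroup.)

Group the elements of G by the cyclic subgroup they generate; each cyclic subgroup of order d accounts for φ(d) elements.
Cyclic subgroups by order — order 1: 1; order 2: 13; order 3: 1; order 4: 1; order 6: 1; order 12: 1.
Total: 18.

18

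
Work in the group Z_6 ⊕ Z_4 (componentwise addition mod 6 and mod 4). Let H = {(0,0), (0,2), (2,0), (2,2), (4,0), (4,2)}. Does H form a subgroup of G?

Yes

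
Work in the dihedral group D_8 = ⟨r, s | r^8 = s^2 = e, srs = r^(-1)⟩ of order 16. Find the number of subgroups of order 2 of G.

|G| = 16 and 2 | 16, so subgroups of order 2 are possible by Lagrange.
The subgroups of order 2 are: {e, r^2s}; {e, r^3s}; {e, r^4}; {e, r^4s}; … (9 in all).
So G has 9 subgroups of order 2.

9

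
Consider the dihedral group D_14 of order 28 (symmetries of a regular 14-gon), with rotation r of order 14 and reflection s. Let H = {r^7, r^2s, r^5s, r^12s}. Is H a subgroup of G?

No

The identity e ∉ H, so H is not a subgroup.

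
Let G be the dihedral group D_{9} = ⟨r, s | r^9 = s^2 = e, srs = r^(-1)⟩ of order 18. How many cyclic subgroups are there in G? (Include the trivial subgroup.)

12

Group the elements of G by the cyclic subgroup they generate; each cyclic subgroup of order d accounts for φ(d) elements.
Cyclic subgroups by order — order 1: 1; order 2: 9; order 3: 1; order 9: 1.
Total: 12.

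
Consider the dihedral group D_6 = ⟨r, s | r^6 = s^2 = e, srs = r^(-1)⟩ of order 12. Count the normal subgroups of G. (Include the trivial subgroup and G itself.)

7

G has 16 subgroups. Checking conjugation-invariance by order — order 1: 1/1 normal; order 2: 1/7 normal; order 3: 1/1 normal; order 4: 0/3 normal; order 6: 3/3 normal; order 12: 1/1 normal.
Total normal subgroups: 7.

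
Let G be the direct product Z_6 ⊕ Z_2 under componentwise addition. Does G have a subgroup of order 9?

9 does not divide |G| = 12, so by Lagrange no subgroup of order 9 exists.

No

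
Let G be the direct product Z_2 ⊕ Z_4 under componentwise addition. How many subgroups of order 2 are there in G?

3

|G| = 8 and 2 | 8, so subgroups of order 2 are possible by Lagrange.
The subgroups of order 2 are: {(0,0), (0,2)}; {(0,0), (1,0)}; {(0,0), (1,2)}.
So G has 3 subgroups of order 2.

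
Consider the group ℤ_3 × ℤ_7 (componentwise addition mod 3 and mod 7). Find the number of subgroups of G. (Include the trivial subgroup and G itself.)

|G| = 21, so by Lagrange every subgroup order divides 21. Divisors: 1, 3, 7, 21.
Subgroups by order — order 1: 1; order 3: 1; order 7: 1; order 21: 1.
Total: 1 + 1 + 1 + 1 = 4.

4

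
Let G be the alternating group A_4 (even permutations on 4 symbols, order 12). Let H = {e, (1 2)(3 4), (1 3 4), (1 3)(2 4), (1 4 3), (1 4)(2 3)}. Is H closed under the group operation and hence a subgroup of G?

No

Closure fails: (1 4 3) ∘ (1 2)(3 4) = (1 2 4) ∉ H. So H is not a subgroup.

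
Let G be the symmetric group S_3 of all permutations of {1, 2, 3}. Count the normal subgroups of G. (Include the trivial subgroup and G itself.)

3

G has 6 subgroups. Checking conjugation-invariance by order — order 1: 1/1 normal; order 2: 0/3 normal; order 3: 1/1 normal; order 6: 1/1 normal.
Total normal subgroups: 3.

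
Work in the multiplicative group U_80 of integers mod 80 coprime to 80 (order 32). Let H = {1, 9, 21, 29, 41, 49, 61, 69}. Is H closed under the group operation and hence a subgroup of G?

Yes

|H| = 8 divides |G| = 32, consistent with Lagrange.
H contains the identity, every element's inverse is in H, and H is closed under ·: it is a subgroup.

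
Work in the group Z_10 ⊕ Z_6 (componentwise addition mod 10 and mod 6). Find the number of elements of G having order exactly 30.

24

An element (a,b) has order lcm(ord(a), ord(b)); count pairs with lcm equal to 30.
Enumerating gives 24 such elements.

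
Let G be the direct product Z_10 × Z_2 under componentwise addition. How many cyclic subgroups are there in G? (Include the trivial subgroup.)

8

Each element a generates a cyclic subgroup ⟨a⟩; distinct elements may generate the same one (a cyclic group of order d has φ(d) generators).
Cyclic subgroups by order — order 1: 1; order 2: 3; order 5: 1; order 10: 3.
Total: 8.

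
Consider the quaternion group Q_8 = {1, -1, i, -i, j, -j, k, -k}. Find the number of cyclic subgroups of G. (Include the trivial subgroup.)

5

Each element a generates a cyclic subgroup ⟨a⟩; distinct elements may generate the same one (a cyclic group of order d has φ(d) generators).
Cyclic subgroups by order — order 1: 1; order 2: 1; order 4: 3.
Total: 5.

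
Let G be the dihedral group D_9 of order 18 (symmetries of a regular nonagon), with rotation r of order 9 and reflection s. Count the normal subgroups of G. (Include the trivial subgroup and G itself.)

4

G has 16 subgroups. Checking conjugation-invariance by order — order 1: 1/1 normal; order 2: 0/9 normal; order 3: 1/1 normal; order 6: 0/3 normal; order 9: 1/1 normal; order 18: 1/1 normal.
Total normal subgroups: 4.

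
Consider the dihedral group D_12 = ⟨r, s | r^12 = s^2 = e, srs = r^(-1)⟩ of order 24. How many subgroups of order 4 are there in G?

7

|G| = 24 and 4 | 24, so subgroups of order 4 are possible by Lagrange.
The subgroups of order 4 are: {e, r^6, r^4s, r^10s}; {e, r^6, r^5s, r^11s}; {e, r^6, r^2s, r^8s}; {e, r^3, r^6, r^9}; … (7 in all).
So G has 7 subgroups of order 4.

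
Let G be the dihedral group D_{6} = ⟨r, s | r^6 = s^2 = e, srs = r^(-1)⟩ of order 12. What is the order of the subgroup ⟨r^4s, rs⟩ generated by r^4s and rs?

|⟨r^4s⟩| = 2 and |⟨rs⟩| = 2, so |H| is a multiple of lcm(2, 2) = 2 and divides |G| = 12.
Closing under the operation: H = {e, r^3, rs, r^4s}, so |H| = 4.

4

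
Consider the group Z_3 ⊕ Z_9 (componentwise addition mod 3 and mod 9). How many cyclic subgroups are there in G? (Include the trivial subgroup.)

Each element a generates a cyclic subgroup ⟨a⟩; distinct elements may generate the same one (a cyclic group of order d has φ(d) generators).
Cyclic subgroups by order — order 1: 1; order 3: 4; order 9: 3.
Total: 8.

8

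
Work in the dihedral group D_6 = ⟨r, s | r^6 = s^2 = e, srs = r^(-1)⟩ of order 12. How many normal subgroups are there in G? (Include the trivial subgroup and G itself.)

7

G has 16 subgroups. Checking conjugation-invariance by order — order 1: 1/1 normal; order 2: 1/7 normal; order 3: 1/1 normal; order 4: 0/3 normal; order 6: 3/3 normal; order 12: 1/1 normal.
Total normal subgroups: 7.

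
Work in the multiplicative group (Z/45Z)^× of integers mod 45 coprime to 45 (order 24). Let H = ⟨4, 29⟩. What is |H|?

12

|⟨4⟩| = 6 and |⟨29⟩| = 6, so |H| is a multiple of lcm(6, 6) = 6 and divides |G| = 24.
Closing under the operation: H = {1, 4, 11, 14, 16, 19, 26, 29, 31, 34, 41, 44}, so |H| = 12.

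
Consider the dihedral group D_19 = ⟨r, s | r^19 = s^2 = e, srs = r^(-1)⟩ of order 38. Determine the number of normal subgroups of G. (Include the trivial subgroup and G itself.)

3

G has 22 subgroups. Checking conjugation-invariance by order — order 1: 1/1 normal; order 2: 0/19 normal; order 19: 1/1 normal; order 38: 1/1 normal.
Total normal subgroups: 3.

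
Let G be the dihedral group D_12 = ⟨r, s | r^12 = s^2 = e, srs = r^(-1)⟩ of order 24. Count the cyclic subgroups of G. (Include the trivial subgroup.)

Each element a generates a cyclic subgroup ⟨a⟩; distinct elements may generate the same one (a cyclic group of order d has φ(d) generators).
Cyclic subgroups by order — order 1: 1; order 2: 13; order 3: 1; order 4: 1; order 6: 1; order 12: 1.
Total: 18.

18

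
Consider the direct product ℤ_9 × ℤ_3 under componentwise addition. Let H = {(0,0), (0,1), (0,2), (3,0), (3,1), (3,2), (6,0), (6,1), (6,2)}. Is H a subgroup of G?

|H| = 9 divides |G| = 27, consistent with Lagrange.
H contains the identity, every element's inverse is in H, and H is closed under +: it is a subgroup.

Yes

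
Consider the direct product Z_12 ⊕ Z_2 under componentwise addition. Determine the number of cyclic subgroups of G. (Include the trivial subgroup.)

A cyclic subgroup of order d is generated by each of its φ(d) elements of order d, so the cyclic subgroups of order d number (#elements of order d)/φ(d).
Cyclic subgroups by order — order 1: 1; order 2: 3; order 3: 1; order 4: 2; order 6: 3; order 12: 2.
Total: 12.

12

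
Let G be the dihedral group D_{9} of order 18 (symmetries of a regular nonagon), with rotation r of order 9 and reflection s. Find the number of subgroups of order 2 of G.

9

|G| = 18 and 2 | 18, so subgroups of order 2 are possible by Lagrange.
The subgroups of order 2 are: {e, r^2s}; {e, r^3s}; {e, r^4s}; {e, r^5s}; … (9 in all).
So G has 9 subgroups of order 2.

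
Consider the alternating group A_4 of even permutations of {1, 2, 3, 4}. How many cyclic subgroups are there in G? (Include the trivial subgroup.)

8

A cyclic subgroup of order d is generated by each of its φ(d) elements of order d, so the cyclic subgroups of order d number (#elements of order d)/φ(d).
Cyclic subgroups by order — order 1: 1; order 2: 3; order 3: 4.
Total: 8.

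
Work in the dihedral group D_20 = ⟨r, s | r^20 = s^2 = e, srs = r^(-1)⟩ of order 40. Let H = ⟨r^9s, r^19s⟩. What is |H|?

4

|⟨r^9s⟩| = 2 and |⟨r^19s⟩| = 2, so |H| is a multiple of lcm(2, 2) = 2 and divides |G| = 40.
Closing under the operation: H = {e, r^10, r^9s, r^19s}, so |H| = 4.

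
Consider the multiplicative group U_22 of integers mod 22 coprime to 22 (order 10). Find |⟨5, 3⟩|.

5

|⟨5⟩| = 5 and |⟨3⟩| = 5, so |H| is a multiple of lcm(5, 5) = 5 and divides |G| = 10.
Closing under the operation: H = {1, 3, 5, 9, 15}, so |H| = 5.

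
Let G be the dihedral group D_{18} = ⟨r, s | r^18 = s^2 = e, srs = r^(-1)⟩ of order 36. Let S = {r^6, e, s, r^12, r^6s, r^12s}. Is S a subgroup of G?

Yes

|S| = 6 divides |G| = 36, consistent with Lagrange.
S contains the identity, every element's inverse is in S, and S is closed under ·: it is a subgroup.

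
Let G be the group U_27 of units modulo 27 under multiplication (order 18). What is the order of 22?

Compute successive powers of 22 mod 27: 22, 25, 10, 4, 7, 19, 13, 16, …; 22^9 ≡ 1 (mod 27).
So |⟨22⟩| = 9.

9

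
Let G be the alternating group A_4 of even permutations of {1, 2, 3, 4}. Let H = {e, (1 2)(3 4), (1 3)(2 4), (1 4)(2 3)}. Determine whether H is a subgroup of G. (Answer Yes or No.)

Yes

|H| = 4 divides |G| = 12, consistent with Lagrange.
H contains the identity, every element's inverse is in H, and H is closed under ∘: it is a subgroup.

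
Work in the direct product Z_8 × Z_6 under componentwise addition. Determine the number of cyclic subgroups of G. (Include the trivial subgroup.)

A cyclic subgroup of order d is generated by each of its φ(d) elements of order d, so the cyclic subgroups of order d number (#elements of order d)/φ(d).
Cyclic subgroups by order — order 1: 1; order 2: 3; order 3: 1; order 4: 2; order 6: 3; order 8: 2; order 12: 2; order 24: 2.
Total: 16.

16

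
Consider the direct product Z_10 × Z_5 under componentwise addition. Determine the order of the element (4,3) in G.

5

The order of (4,3) in Z_10 × Z_5 is lcm(ord(4) in Z_10, ord(3) in Z_5).
ord(4) = 5 and ord(3) = 5, so |⟨(4,3)⟩| = lcm(5, 5) = 5.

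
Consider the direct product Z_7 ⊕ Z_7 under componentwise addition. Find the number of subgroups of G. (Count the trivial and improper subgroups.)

10

|G| = 49, so by Lagrange every subgroup order divides 49. Divisors: 1, 7, 49.
Subgroups by order — order 1: 1; order 7: 8; order 49: 1.
Total: 1 + 8 + 1 = 10.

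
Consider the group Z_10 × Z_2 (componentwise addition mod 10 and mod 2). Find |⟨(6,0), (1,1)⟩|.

10

|⟨(6,0)⟩| = 5 and |⟨(1,1)⟩| = 10, so |H| is a multiple of lcm(5, 10) = 10 and divides |G| = 20.
Closing under the operation: H = {(0,0), (1,1), (2,0), (3,1), (4,0), (5,1), (6,0), (7,1), (8,0), (9,1)}, so |H| = 10.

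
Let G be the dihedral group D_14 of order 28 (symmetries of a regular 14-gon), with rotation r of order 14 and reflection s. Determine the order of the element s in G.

Computing powers of s: the smallest k with (s)^k = e is k = 2.

2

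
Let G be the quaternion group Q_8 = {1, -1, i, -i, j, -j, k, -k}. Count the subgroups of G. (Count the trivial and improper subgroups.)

6

|G| = 8, so by Lagrange every subgroup order divides 8. Divisors: 1, 2, 4, 8.
Subgroups by order — order 1: 1; order 2: 1; order 4: 3; order 8: 1.
Total: 1 + 1 + 3 + 1 = 6.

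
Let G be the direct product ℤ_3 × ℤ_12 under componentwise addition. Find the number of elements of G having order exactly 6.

An element (a,b) has order lcm(ord(a), ord(b)); count pairs with lcm equal to 6.
Enumerating gives 8 such elements.

8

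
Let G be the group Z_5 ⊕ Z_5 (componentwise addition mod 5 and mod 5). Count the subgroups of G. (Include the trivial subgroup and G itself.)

|G| = 25, so by Lagrange every subgroup order divides 25. Divisors: 1, 5, 25.
Subgroups by order — order 1: 1; order 5: 6; order 25: 1.
Total: 1 + 6 + 1 = 8.

8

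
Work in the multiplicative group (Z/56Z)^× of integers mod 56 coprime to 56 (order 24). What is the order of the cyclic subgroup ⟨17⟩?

6

Compute successive powers of 17 mod 56: 17, 9, 41, 25, 33, 1; 17^6 ≡ 1 (mod 56).
So |⟨17⟩| = 6.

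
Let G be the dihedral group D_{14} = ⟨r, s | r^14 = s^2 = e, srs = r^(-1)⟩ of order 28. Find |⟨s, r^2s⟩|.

14

|⟨s⟩| = 2 and |⟨r^2s⟩| = 2, so |H| is a multiple of lcm(2, 2) = 2 and divides |G| = 28.
Closing under the operation: H = {e, r^2, r^4, r^6, r^8, r^10, r^12, s, r^2s, r^4s, r^6s, r^8s, r^10s, r^12s}, so |H| = 14.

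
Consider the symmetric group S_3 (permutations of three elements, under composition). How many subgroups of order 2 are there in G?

|G| = 6 and 2 | 6, so subgroups of order 2 are possible by Lagrange.
The subgroups of order 2 are: {e, (1 2)}; {e, (1 3)}; {e, (2 3)}.
So G has 3 subgroups of order 2.

3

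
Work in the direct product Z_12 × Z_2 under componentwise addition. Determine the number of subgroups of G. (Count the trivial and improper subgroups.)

|G| = 24, so by Lagrange every subgroup order divides 24. Divisors: 1, 2, 3, 4, 6, 8, 12, 24.
Subgroups by order — order 1: 1; order 2: 3; order 3: 1; order 4: 3; order 6: 3; order 8: 1; order 12: 3; order 24: 1.
Total: 1 + 3 + 1 + 3 + 3 + 1 + 3 + 1 = 16.

16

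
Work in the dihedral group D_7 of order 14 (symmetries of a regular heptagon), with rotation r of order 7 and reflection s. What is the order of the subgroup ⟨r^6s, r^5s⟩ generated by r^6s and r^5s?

14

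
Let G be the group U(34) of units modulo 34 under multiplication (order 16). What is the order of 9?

8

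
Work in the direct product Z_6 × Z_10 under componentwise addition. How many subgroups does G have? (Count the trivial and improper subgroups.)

20

|G| = 60, so by Lagrange every subgroup order divides 60. Divisors: 1, 2, 3, 4, 5, 6, 10, 12, 15, 20, 30, 60.
Subgroups by order — order 1: 1; order 2: 3; order 3: 1; order 4: 1; order 5: 1; order 6: 3; order 10: 3; order 12: 1; order 15: 1; order 20: 1; order 30: 3; order 60: 1.
Total: 1 + 3 + 1 + 1 + 1 + 3 + 3 + 1 + 1 + 1 + 3 + 1 = 20.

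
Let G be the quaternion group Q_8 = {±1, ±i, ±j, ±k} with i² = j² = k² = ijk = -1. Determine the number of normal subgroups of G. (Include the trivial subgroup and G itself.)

G has 6 subgroups. Checking conjugation-invariance by order — order 1: 1/1 normal; order 2: 1/1 normal; order 4: 3/3 normal; order 8: 1/1 normal.
Total normal subgroups: 6.

6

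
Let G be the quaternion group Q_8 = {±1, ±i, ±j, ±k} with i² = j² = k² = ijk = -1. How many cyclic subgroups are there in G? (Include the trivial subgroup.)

5

Each element a generates a cyclic subgroup ⟨a⟩; distinct elements may generate the same one (a cyclic group of order d has φ(d) generators).
Cyclic subgroups by order — order 1: 1; order 2: 1; order 4: 3.
Total: 5.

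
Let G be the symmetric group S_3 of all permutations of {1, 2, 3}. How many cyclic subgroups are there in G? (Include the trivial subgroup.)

5

A cyclic subgroup of order d is generated by each of its φ(d) elements of order d, so the cyclic subgroups of order d number (#elements of order d)/φ(d).
Cyclic subgroups by order — order 1: 1; order 2: 3; order 3: 1.
Total: 5.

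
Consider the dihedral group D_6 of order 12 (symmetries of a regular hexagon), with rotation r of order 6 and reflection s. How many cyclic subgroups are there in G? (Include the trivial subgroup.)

Group the elements of G by the cyclic subgroup they generate; each cyclic subgroup of order d accounts for φ(d) elements.
Cyclic subgroups by order — order 1: 1; order 2: 7; order 3: 1; order 6: 1.
Total: 10.

10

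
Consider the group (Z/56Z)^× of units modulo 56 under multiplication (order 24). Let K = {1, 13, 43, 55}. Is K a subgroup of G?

Yes

|K| = 4 divides |G| = 24, consistent with Lagrange.
K contains the identity, every element's inverse is in K, and K is closed under ·: it is a subgroup.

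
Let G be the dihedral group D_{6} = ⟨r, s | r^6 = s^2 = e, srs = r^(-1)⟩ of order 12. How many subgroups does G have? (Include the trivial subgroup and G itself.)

16

|G| = 12, so by Lagrange every subgroup order divides 12. Divisors: 1, 2, 3, 4, 6, 12.
Subgroups by order — order 1: 1; order 2: 7; order 3: 1; order 4: 3; order 6: 3; order 12: 1.
Total: 1 + 7 + 1 + 3 + 3 + 1 = 16.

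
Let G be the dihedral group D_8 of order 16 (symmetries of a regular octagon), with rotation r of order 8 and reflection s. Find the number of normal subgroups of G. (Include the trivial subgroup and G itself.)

G has 19 subgroups. Checking conjugation-invariance by order — order 1: 1/1 normal; order 2: 1/9 normal; order 4: 1/5 normal; order 8: 3/3 normal; order 16: 1/1 normal.
Total normal subgroups: 7.

7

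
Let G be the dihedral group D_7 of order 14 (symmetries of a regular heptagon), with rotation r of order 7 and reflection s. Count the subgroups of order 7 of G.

1

|G| = 14 and 7 | 14, so subgroups of order 7 are possible by Lagrange.
The subgroups of order 7 are: {e, r, r^2, r^3, r^4, r^5, r^6}.
So G has 1 subgroup of order 7.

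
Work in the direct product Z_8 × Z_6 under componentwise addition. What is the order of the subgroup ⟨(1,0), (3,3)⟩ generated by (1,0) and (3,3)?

16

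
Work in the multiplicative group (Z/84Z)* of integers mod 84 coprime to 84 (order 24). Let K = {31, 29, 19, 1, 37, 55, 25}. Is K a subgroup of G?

|K| = 7 does not divide |G| = 24, so by Lagrange K is not a subgroup.

No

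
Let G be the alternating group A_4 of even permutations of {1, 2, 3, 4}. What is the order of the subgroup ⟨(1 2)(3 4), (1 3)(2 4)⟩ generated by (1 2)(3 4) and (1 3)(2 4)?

4

|⟨(1 2)(3 4)⟩| = 2 and |⟨(1 3)(2 4)⟩| = 2, so |H| is a multiple of lcm(2, 2) = 2 and divides |G| = 12.
Closing under the operation: H = {e, (1 2)(3 4), (1 3)(2 4), (1 4)(2 3)}, so |H| = 4.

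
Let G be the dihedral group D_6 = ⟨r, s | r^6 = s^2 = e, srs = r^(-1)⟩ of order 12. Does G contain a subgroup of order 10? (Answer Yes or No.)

No

10 does not divide |G| = 12, so by Lagrange no subgroup of order 10 exists.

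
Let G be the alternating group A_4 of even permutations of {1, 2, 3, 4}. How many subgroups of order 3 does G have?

4

|G| = 12 and 3 | 12, so subgroups of order 3 are possible by Lagrange.
The subgroups of order 3 are: {e, (1 2 3), (1 3 2)}; {e, (1 2 4), (1 4 2)}; {e, (1 3 4), (1 4 3)}; {e, (2 3 4), (2 4 3)}.
So G has 4 subgroups of order 3.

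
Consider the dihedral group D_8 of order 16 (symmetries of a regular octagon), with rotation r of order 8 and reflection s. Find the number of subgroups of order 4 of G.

|G| = 16 and 4 | 16, so subgroups of order 4 are possible by Lagrange.
The subgroups of order 4 are: {e, r^2, r^4, r^6}; {e, r^4, r^2s, r^6s}; {e, r^4, r^3s, r^7s}; {e, r^4, s, r^4s}; … (5 in all).
So G has 5 subgroups of order 4.

5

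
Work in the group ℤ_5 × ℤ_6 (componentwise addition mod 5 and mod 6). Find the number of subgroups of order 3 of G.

|G| = 30 and 3 | 30, so subgroups of order 3 are possible by Lagrange.
The subgroups of order 3 are: {(0,0), (0,2), (0,4)}.
So G has 1 subgroup of order 3.

1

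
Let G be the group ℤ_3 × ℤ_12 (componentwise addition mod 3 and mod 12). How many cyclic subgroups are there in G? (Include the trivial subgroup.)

Group the elements of G by the cyclic subgroup they generate; each cyclic subgroup of order d accounts for φ(d) elements.
Cyclic subgroups by order — order 1: 1; order 2: 1; order 3: 4; order 4: 1; order 6: 4; order 12: 4.
Total: 15.

15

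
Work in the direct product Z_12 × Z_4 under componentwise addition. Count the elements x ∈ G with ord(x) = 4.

An element (a,b) has order lcm(ord(a), ord(b)); count pairs with lcm equal to 4.
Enumerating gives 12 such elements.

12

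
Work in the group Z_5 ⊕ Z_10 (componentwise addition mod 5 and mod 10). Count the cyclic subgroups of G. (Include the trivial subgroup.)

14

A cyclic subgroup of order d is generated by each of its φ(d) elements of order d, so the cyclic subgroups of order d number (#elements of order d)/φ(d).
Cyclic subgroups by order — order 1: 1; order 2: 1; order 5: 6; order 10: 6.
Total: 14.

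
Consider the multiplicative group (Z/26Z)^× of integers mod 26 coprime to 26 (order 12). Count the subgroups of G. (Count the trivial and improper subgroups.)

|G| = 12, so by Lagrange every subgroup order divides 12. Divisors: 1, 2, 3, 4, 6, 12.
Subgroups by order — order 1: 1; order 2: 1; order 3: 1; order 4: 1; order 6: 1; order 12: 1.
Total: 1 + 1 + 1 + 1 + 1 + 1 = 6.

6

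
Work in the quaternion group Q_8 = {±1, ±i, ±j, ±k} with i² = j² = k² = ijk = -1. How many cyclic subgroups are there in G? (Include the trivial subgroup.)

5

Group the elements of G by the cyclic subgroup they generate; each cyclic subgroup of order d accounts for φ(d) elements.
Cyclic subgroups by order — order 1: 1; order 2: 1; order 4: 3.
Total: 5.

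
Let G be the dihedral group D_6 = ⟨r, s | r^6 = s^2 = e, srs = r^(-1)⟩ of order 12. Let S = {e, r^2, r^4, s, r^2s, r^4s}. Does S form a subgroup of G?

|S| = 6 divides |G| = 12, consistent with Lagrange.
S contains the identity, every element's inverse is in S, and S is closed under ·: it is a subgroup.

Yes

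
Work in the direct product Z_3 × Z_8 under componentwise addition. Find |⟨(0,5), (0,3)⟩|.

|⟨(0,5)⟩| = 8 and |⟨(0,3)⟩| = 8, so |H| is a multiple of lcm(8, 8) = 8 and divides |G| = 24.
Closing under the operation: H = {(0,0), (0,1), (0,2), (0,3), (0,4), (0,5), (0,6), (0,7)}, so |H| = 8.

8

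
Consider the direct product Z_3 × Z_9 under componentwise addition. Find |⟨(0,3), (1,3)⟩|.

9

|⟨(0,3)⟩| = 3 and |⟨(1,3)⟩| = 3, so |H| is a multiple of lcm(3, 3) = 3 and divides |G| = 27.
Closing under the operation: H = {(0,0), (0,3), (0,6), (1,0), (1,3), (1,6), (2,0), (2,3), (2,6)}, so |H| = 9.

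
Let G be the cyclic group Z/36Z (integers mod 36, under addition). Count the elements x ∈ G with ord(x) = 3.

2

In a cyclic group of order 36, the number of elements of order d (for d | 36) is φ(d).
φ(3) = 2.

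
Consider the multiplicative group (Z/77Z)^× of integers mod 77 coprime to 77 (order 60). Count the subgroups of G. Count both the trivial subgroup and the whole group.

|G| = 60, so by Lagrange every subgroup order divides 60. Divisors: 1, 2, 3, 4, 5, 6, 10, 12, 15, 20, 30, 60.
Subgroups by order — order 1: 1; order 2: 3; order 3: 1; order 4: 1; order 5: 1; order 6: 3; order 10: 3; order 12: 1; order 15: 1; order 20: 1; order 30: 3; order 60: 1.
Total: 1 + 3 + 1 + 1 + 1 + 3 + 3 + 1 + 1 + 1 + 3 + 1 = 20.

20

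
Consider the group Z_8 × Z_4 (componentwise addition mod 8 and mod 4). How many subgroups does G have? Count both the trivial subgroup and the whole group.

22

|G| = 32, so by Lagrange every subgroup order divides 32. Divisors: 1, 2, 4, 8, 16, 32.
Subgroups by order — order 1: 1; order 2: 3; order 4: 7; order 8: 7; order 16: 3; order 32: 1.
Total: 1 + 3 + 7 + 7 + 3 + 1 = 22.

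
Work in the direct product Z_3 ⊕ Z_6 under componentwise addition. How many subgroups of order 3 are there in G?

4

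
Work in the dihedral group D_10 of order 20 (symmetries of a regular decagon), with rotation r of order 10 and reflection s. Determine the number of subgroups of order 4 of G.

5

|G| = 20 and 4 | 20, so subgroups of order 4 are possible by Lagrange.
The subgroups of order 4 are: {e, r^5, r^2s, r^7s}; {e, r^5, r^3s, r^8s}; {e, r^5, r^4s, r^9s}; {e, r^5, s, r^5s}; … (5 in all).
So G has 5 subgroups of order 4.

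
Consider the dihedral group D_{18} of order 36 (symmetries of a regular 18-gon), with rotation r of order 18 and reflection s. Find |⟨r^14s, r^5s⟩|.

|⟨r^14s⟩| = 2 and |⟨r^5s⟩| = 2, so |H| is a multiple of lcm(2, 2) = 2 and divides |G| = 36.
Closing under the operation: H = {e, r^9, r^5s, r^14s}, so |H| = 4.

4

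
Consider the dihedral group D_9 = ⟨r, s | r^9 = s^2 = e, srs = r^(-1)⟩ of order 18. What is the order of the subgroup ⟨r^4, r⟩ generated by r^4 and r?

9

|⟨r^4⟩| = 9 and |⟨r⟩| = 9, so |H| is a multiple of lcm(9, 9) = 9 and divides |G| = 18.
Closing under the operation: H = {e, r, r^2, r^3, r^4, r^5, r^6, r^7, r^8}, so |H| = 9.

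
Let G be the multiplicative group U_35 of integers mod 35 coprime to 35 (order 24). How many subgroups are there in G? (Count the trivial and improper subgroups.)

16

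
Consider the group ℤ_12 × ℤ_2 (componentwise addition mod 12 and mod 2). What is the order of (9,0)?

The order of (9,0) in Z_12 × Z_2 is lcm(ord(9) in Z_12, ord(0) in Z_2).
ord(9) = 4 and ord(0) = 1, so |⟨(9,0)⟩| = lcm(4, 1) = 4.

4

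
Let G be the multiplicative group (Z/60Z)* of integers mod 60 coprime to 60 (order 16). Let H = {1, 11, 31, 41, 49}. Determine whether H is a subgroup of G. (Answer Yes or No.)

No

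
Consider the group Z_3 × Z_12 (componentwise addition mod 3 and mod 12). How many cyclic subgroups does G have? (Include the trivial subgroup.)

Group the elements of G by the cyclic subgroup they generate; each cyclic subgroup of order d accounts for φ(d) elements.
Cyclic subgroups by order — order 1: 1; order 2: 1; order 3: 4; order 4: 1; order 6: 4; order 12: 4.
Total: 15.

15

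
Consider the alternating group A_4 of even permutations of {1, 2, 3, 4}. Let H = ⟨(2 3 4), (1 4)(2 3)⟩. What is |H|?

12

|⟨(2 3 4)⟩| = 3 and |⟨(1 4)(2 3)⟩| = 2, so |H| is a multiple of lcm(3, 2) = 6 and divides |G| = 12.
Closing {(2 3 4), (1 4)(2 3)} under the group operation gives all of G, so |H| = 12.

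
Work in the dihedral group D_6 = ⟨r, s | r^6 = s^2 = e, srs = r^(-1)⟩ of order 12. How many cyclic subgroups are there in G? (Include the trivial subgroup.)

10

A cyclic subgroup of order d is generated by each of its φ(d) elements of order d, so the cyclic subgroups of order d number (#elements of order d)/φ(d).
Cyclic subgroups by order — order 1: 1; order 2: 7; order 3: 1; order 6: 1.
Total: 10.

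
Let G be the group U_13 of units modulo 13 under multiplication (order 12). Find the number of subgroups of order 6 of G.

|G| = 12 and 6 | 12, so subgroups of order 6 are possible by Lagrange.
The subgroups of order 6 are: {1, 3, 4, 9, 10, 12}.
So G has 1 subgroup of order 6.

1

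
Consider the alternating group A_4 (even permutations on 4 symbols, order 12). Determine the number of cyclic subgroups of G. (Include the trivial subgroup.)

Group the elements of G by the cyclic subgroup they generate; each cyclic subgroup of order d accounts for φ(d) elements.
Cyclic subgroups by order — order 1: 1; order 2: 3; order 3: 4.
Total: 8.

8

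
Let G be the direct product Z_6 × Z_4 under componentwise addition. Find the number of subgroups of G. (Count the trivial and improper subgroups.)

16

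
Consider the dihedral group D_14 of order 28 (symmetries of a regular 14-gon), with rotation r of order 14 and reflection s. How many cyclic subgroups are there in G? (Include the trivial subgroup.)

Each element a generates a cyclic subgroup ⟨a⟩; distinct elements may generate the same one (a cyclic group of order d has φ(d) generators).
Cyclic subgroups by order — order 1: 1; order 2: 15; order 7: 1; order 14: 1.
Total: 18.

18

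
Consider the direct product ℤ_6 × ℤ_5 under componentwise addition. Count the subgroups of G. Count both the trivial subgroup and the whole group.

|G| = 30, so by Lagrange every subgroup order divides 30. Divisors: 1, 2, 3, 5, 6, 10, 15, 30.
Subgroups by order — order 1: 1; order 2: 1; order 3: 1; order 5: 1; order 6: 1; order 10: 1; order 15: 1; order 30: 1.
Total: 1 + 1 + 1 + 1 + 1 + 1 + 1 + 1 = 8.

8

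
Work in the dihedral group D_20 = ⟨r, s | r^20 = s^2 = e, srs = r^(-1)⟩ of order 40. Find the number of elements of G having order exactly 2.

21

Enumerating element orders in G gives 21 elements of order 2.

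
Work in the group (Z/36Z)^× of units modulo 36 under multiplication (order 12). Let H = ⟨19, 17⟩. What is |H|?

4

|⟨19⟩| = 2 and |⟨17⟩| = 2, so |H| is a multiple of lcm(2, 2) = 2 and divides |G| = 12.
Closing under the operation: H = {1, 17, 19, 35}, so |H| = 4.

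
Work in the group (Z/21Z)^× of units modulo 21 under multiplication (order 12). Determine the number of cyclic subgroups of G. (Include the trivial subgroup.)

8

Group the elements of G by the cyclic subgroup they generate; each cyclic subgroup of order d accounts for φ(d) elements.
Cyclic subgroups by order — order 1: 1; order 2: 3; order 3: 1; order 6: 3.
Total: 8.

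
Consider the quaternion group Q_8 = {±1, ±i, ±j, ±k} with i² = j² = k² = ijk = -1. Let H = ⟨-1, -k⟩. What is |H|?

4

|⟨-1⟩| = 2 and |⟨-k⟩| = 4, so |H| is a multiple of lcm(2, 4) = 4 and divides |G| = 8.
Closing under the operation: H = {1, -1, k, -k}, so |H| = 4.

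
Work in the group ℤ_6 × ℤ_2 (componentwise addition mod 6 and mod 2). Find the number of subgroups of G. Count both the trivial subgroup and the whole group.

|G| = 12, so by Lagrange every subgroup order divides 12. Divisors: 1, 2, 3, 4, 6, 12.
Subgroups by order — order 1: 1; order 2: 3; order 3: 1; order 4: 1; order 6: 3; order 12: 1.
Total: 1 + 3 + 1 + 1 + 3 + 1 = 10.

10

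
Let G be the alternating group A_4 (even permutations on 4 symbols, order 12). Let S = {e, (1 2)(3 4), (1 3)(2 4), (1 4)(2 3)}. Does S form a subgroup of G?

Yes

|S| = 4 divides |G| = 12, consistent with Lagrange.
S contains the identity, every element's inverse is in S, and S is closed under ∘: it is a subgroup.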